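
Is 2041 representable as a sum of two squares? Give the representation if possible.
4² + 45² (a=4, b=45)

Factorization: 2041 = 13 × 157
By Fermat: n is sum of two squares iff every prime p ≡ 3 (mod 4) appears to even power.
All primes ≡ 3 (mod 4) appear to even power.
Search a = 0, 1, 2, … for 2041 - a² a perfect square: first hit at a = 4: 2041 - 16 = 2025 = 45².
2041 = 4² + 45² = 16 + 2025 ✓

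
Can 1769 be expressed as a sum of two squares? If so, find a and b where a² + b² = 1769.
13² + 40² (a=13, b=40)

Factorization: 1769 = 29 × 61
By Fermat: n is sum of two squares iff every prime p ≡ 3 (mod 4) appears to even power.
All primes ≡ 3 (mod 4) appear to even power.
Search a = 0, 1, 2, … for 1769 - a² a perfect square: first hit at a = 13: 1769 - 169 = 1600 = 40².
1769 = 13² + 40² = 169 + 1600 ✓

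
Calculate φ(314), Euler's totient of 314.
156

314 = 2 × 157
φ(n) = n × ∏(1 - 1/p) for each prime p dividing n
φ(314) = 314 × (1 - 1/2) × (1 - 1/157) = 156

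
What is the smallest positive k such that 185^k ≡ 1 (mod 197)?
196

197 is prime, so ord(185) divides φ(197) = 196.
Divisors of 196: 1, 2, 4, 7, 14, 28, 49, 98, 196.
Repeated squaring: 185^1 ≡ 185, 185^2 ≡ 144, 185^4 ≡ 51, 185^8 ≡ 40, 185^16 ≡ 24, 185^32 ≡ 182, 185^64 ≡ 28, 185^128 ≡ 193 (mod 197).
Test 185^d mod 197 for each divisor d in increasing order:
185^1 ≡ 185
185^2 ≡ 144
185^4 ≡ 51
185^7 = 185^4·185^2·185^1 ≡ 128
185^14 = 185^8·185^4·185^2 ≡ 33
185^28 = 185^16·185^8·185^4 ≡ 104
185^49 = 185^32·185^16·185^1 ≡ 183
185^98 = 185^64·185^32·185^2 ≡ 196
185^196 = 185^128·185^64·185^4 ≡ 1  ← first divisor giving 1
The order is 196.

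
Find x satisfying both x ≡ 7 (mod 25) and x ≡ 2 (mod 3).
32

Using Chinese Remainder Theorem:
M = 25 × 3 = 75
M1 = 3, M2 = 25
y1 = 3^(-1) mod 25 = 17
y2 = 25^(-1) mod 3 = 1
x = (7×3×17 + 2×25×1) mod 75 = 32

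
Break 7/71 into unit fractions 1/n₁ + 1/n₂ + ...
1/11 + 1/131 + 1/20463 + 1/523397499 + 1/365259922089209169

Greedy algorithm:
7/71: ceiling(71/7) = 11, use 1/11
6/781: ceiling(781/6) = 131, use 1/131
5/102311: ceiling(102311/5) = 20463, use 1/20463
4/2093589993: ceiling(2093589993/4) = 523397499, use 1/523397499
1/365259922089209169: ceiling(365259922089209169/1) = 365259922089209169, use 1/365259922089209169
Result: 7/71 = 1/11 + 1/131 + 1/20463 + 1/523397499 + 1/365259922089209169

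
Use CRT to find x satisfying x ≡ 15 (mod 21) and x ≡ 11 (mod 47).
246

Using Chinese Remainder Theorem:
M = 21 × 47 = 987
M1 = 47, M2 = 21
y1 = 47^(-1) mod 21 = 17
y2 = 21^(-1) mod 47 = 9
x = (15×47×17 + 11×21×9) mod 987 = 246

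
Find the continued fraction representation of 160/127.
[1; 3, 1, 5, 1, 1, 2]

Euclidean algorithm steps:
160 = 1 × 127 + 33
127 = 3 × 33 + 28
33 = 1 × 28 + 5
28 = 5 × 5 + 3
5 = 1 × 3 + 2
3 = 1 × 2 + 1
2 = 2 × 1 + 0
Continued fraction: [1; 3, 1, 5, 1, 1, 2]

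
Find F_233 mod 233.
232

Matrix identity: Q^n = [[F_(n+1), F_n], [F_n, F_(n-1)]] with Q = [[1,1],[1,0]].
n = 233 = 11101001₂. Square-and-multiply, entries mod 233:
Q^1 = [[1,1],[1,0]]
Q^3 = (Q^1)²·Q = [[3,2],[2,1]]
Q^7 = (Q^3)²·Q = [[21,13],[13,8]]
Q^14 = (Q^7)² = [[144,144],[144,0]]
Q^29 = (Q^14)²·Q = [[230,231],[231,232]]
Q^58 = (Q^29)² = [[13,8],[8,5]]
Q^116 = (Q^58)² = [[0,144],[144,89]]
Q^233 = (Q^116)²·Q = [[0,232],[232,1]]
F_233 mod 233 = Q^233[0][1] = 232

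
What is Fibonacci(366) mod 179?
55

Matrix identity: Q^n = [[F_(n+1), F_n], [F_n, F_(n-1)]] with Q = [[1,1],[1,0]].
n = 366 = 101101110₂. Square-and-multiply, entries mod 179:
Q^1 = [[1,1],[1,0]]
Q^2 = (Q^1)² = [[2,1],[1,1]]
Q^5 = (Q^2)²·Q = [[8,5],[5,3]]
Q^11 = (Q^5)²·Q = [[144,89],[89,55]]
Q^22 = (Q^11)² = [[17,169],[169,27]]
Q^45 = (Q^22)²·Q = [[128,31],[31,97]]
Q^91 = (Q^45)²·Q = [[155,161],[161,173]]
Q^183 = (Q^91)²·Q = [[8,5],[5,3]]
Q^366 = (Q^183)² = [[89,55],[55,34]]
F_366 mod 179 = Q^366[0][1] = 55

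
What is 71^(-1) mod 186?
131

gcd(71, 186) = 1, so the inverse exists.
Extended Euclidean algorithm on (186, 71):
186 = 2 × 71 + 44  ⟹  44 = (1)·186 + (-2)·71
71 = 1 × 44 + 27  ⟹  27 = (-1)·186 + (3)·71
44 = 1 × 27 + 17  ⟹  17 = (2)·186 + (-5)·71
27 = 1 × 17 + 10  ⟹  10 = (-3)·186 + (8)·71
17 = 1 × 10 + 7  ⟹  7 = (5)·186 + (-13)·71
10 = 1 × 7 + 3  ⟹  3 = (-8)·186 + (21)·71
7 = 2 × 3 + 1  ⟹  1 = (21)·186 + (-55)·71
So (-55)·71 ≡ 1 (mod 186), i.e. 71^(-1) ≡ -55 ≡ 131 (mod 186).
Check: 71 × 131 = 9301 ≡ 1 (mod 186)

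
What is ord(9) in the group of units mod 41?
4

41 is prime, so ord(9) divides φ(41) = 40.
Divisors of 40: 1, 2, 4, 5, 8, 10, 20, 40.
Repeated squaring: 9^1 ≡ 9, 9^2 ≡ 40, 9^4 ≡ 1, 9^8 ≡ 1, 9^16 ≡ 1, 9^32 ≡ 1 (mod 41).
Test 9^d mod 41 for each divisor d in increasing order:
9^1 ≡ 9
9^2 ≡ 40
9^4 ≡ 1  ← first divisor giving 1
The order is 4.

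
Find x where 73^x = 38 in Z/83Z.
72

Baby-step giant-step with step n = ⌈√83⌉ = 10.
Baby steps 73^j mod 83 (j:value) for j=0..9: 0:1, 1:73, 2:17, 3:79, 4:40, 5:15, 6:16, 7:6, 8:23, 9:19.
Giant-step multiplier: 73^(-10) ≡ 73^(82-10) = 73^72 ≡ 38 (mod 83).
Giant steps γ_i = 38·38^i mod 83: γ_0=38, γ_1=33, γ_2=9, γ_3=10, γ_4=48, γ_5=81, γ_6=7, γ_7=17 (in table at j=2).
x = i·n + j = 7·10 + 2 = 72.
Check: 73^72 ≡ 38 (mod 83).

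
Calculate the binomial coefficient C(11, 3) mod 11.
0

Using Lucas' theorem:
Write n=11 and k=3 in base 11:
n in base 11: [1, 0]
k in base 11: [0, 3]
C(11,3) mod 11 = ∏ C(n_i, k_i) mod 11
Digit binomials (mod 11): C(1,0) = 1; C(0,3) = 0 (k_i > n_i)
Product: 1 × 0 = 0 ≡ 0 (mod 11)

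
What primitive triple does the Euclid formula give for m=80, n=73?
(1071, 11680, 11729)

Euclid's formula: a = m² - n², b = 2mn, c = m² + n²
m = 80, n = 73
a = 80² - 73² = 6400 - 5329 = 1071
b = 2 × 80 × 73 = 11680
c = 80² + 73² = 6400 + 5329 = 11729
Verification: 1071² + 11680² = 1147041 + 136422400 = 137569441 = 11729² ✓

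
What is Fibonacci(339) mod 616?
562

Matrix identity: Q^n = [[F_(n+1), F_n], [F_n, F_(n-1)]] with Q = [[1,1],[1,0]].
n = 339 = 101010011₂. Square-and-multiply, entries mod 616:
Q^1 = [[1,1],[1,0]]
Q^2 = (Q^1)² = [[2,1],[1,1]]
Q^5 = (Q^2)²·Q = [[8,5],[5,3]]
Q^10 = (Q^5)² = [[89,55],[55,34]]
Q^21 = (Q^10)²·Q = [[463,474],[474,605]]
Q^42 = (Q^21)² = [[453,496],[496,573]]
Q^84 = (Q^42)² = [[313,80],[80,233]]
Q^169 = (Q^84)²·Q = [[209,265],[265,560]]
Q^339 = (Q^169)²·Q = [[451,562],[562,505]]
F_339 mod 616 = Q^339[0][1] = 562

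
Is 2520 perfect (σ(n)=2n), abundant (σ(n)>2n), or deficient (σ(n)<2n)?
abundant

Proper divisors of 2520: sum = 1 + 2 + 3 + 4 + 5 + 6 + 7 + 8 + ... + 504 + 630 + 840 + 1260 (47 divisors) = 6840
Since 6840 > 2520, 2520 is abundant.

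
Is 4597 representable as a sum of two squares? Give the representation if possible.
41² + 54² (a=41, b=54)

Factorization: 4597 = 4597
By Fermat: n is sum of two squares iff every prime p ≡ 3 (mod 4) appears to even power.
All primes ≡ 3 (mod 4) appear to even power.
Search a = 0, 1, 2, … for 4597 - a² a perfect square: first hit at a = 41: 4597 - 1681 = 2916 = 54².
4597 = 41² + 54² = 1681 + 2916 ✓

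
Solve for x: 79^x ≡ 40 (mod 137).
65

Baby-step giant-step with step n = ⌈√137⌉ = 12.
Baby steps 79^j mod 137 (j:value) for j=0..11: 0:1, 1:79, 2:76, 3:113, 4:22, 5:94, 6:28, 7:20, 8:73, 9:13, 10:68, 11:29.
Giant-step multiplier: 79^(-12) ≡ 79^(136-12) = 79^124 ≡ 18 (mod 137).
Giant steps γ_i = 40·18^i mod 137: γ_0=40, γ_1=35, γ_2=82, γ_3=106, γ_4=127, γ_5=94 (in table at j=5).
x = i·n + j = 5·12 + 5 = 65.
Check: 79^65 ≡ 40 (mod 137).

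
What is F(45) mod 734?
444

Matrix identity: Q^n = [[F_(n+1), F_n], [F_n, F_(n-1)]] with Q = [[1,1],[1,0]].
n = 45 = 101101₂. Square-and-multiply, entries mod 734:
Q^1 = [[1,1],[1,0]]
Q^2 = (Q^1)² = [[2,1],[1,1]]
Q^5 = (Q^2)²·Q = [[8,5],[5,3]]
Q^11 = (Q^5)²·Q = [[144,89],[89,55]]
Q^22 = (Q^11)² = [[31,95],[95,670]]
Q^45 = (Q^22)²·Q = [[245,444],[444,535]]
F_45 mod 734 = Q^45[0][1] = 444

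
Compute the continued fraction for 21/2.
[10; 2]

Euclidean algorithm steps:
21 = 10 × 2 + 1
2 = 2 × 1 + 0
Continued fraction: [10; 2]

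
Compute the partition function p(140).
15065878135

p(n) counts ways to write n as a sum of positive integers (order ignored).
Euler's pentagonal recurrence: p(k) = p(k-1) + p(k-2) - p(k-5) - p(k-7) + p(k-12) + p(k-15) - ... (offsets j(3j∓1)/2, signs ++--, p(0)=1, p(<0)=0).
DP table for k = 0..139: p(0)=1, p(1)=1, p(2)=2, p(3)=3, p(4)=5, p(5)=7, p(6)=11, p(7)=15, p(8)=22, p(9)=30, p(10)=42, p(11)=56, p(12)=77, p(13)=101, p(14)=135, p(15)=176, p(16)=231, p(17)=297, p(18)=385, p(19)=490, p(20)=627, p(21)=792, p(22)=1002, p(23)=1255, p(24)=1575, p(25)=1958, p(26)=2436, p(27)=3010, p(28)=3718, p(29)=4565, p(30)=5604, p(31)=6842, p(32)=8349, p(33)=10143, p(34)=12310, p(35)=14883, p(36)=17977, p(37)=21637, p(38)=26015, p(39)=31185, p(40)=37338, p(41)=44583, p(42)=53174, p(43)=63261, p(44)=75175, p(45)=89134, p(46)=105558, p(47)=124754, p(48)=147273, p(49)=173525, p(50)=204226, p(51)=239943, p(52)=281589, p(53)=329931, p(54)=386155, p(55)=451276, p(56)=526823, p(57)=614154, p(58)=715220, p(59)=831820, p(60)=966467, p(61)=1121505, p(62)=1300156, p(63)=1505499, p(64)=1741630, p(65)=2012558, p(66)=2323520, p(67)=2679689, p(68)=3087735, p(69)=3554345, p(70)=4087968, p(71)=4697205, p(72)=5392783, p(73)=6185689, p(74)=7089500, p(75)=8118264, p(76)=9289091, p(77)=10619863, p(78)=12132164, p(79)=13848650, p(80)=15796476, p(81)=18004327, p(82)=20506255, p(83)=23338469, p(84)=26543660, p(85)=30167357, p(86)=34262962, p(87)=38887673, p(88)=44108109, p(89)=49995925, p(90)=56634173, p(91)=64112359, p(92)=72533807, p(93)=82010177, p(94)=92669720, p(95)=104651419, p(96)=118114304, p(97)=133230930, p(98)=150198136, p(99)=169229875, p(100)=190569292, p(101)=214481126, p(102)=241265379, p(103)=271248950, p(104)=304801365, p(105)=342325709, p(106)=384276336, p(107)=431149389, p(108)=483502844, p(109)=541946240, p(110)=607163746, p(111)=679903203, p(112)=761002156, p(113)=851376628, p(114)=952050665, p(115)=1064144451, p(116)=1188908248, p(117)=1327710076, p(118)=1482074143, p(119)=1653668665, p(120)=1844349560, p(121)=2056148051, p(122)=2291320912, p(123)=2552338241, p(124)=2841940500, p(125)=3163127352, p(126)=3519222692, p(127)=3913864295, p(128)=4351078600, p(129)=4835271870, p(130)=5371315400, p(131)=5964539504, p(132)=6620830889, p(133)=7346629512, p(134)=8149040695, p(135)=9035836076, p(136)=10015581680, p(137)=11097645016, p(138)=12292341831, p(139)=13610949895.
Final step: p(140) = p(139) + p(138) - p(135) - p(133) + p(128) + p(125) - p(118) - p(114) + p(105) + p(100) - p(89) - p(83) + p(70) + p(63) - p(48) - p(40) + p(23) + p(14)
= 13610949895 + 12292341831 - 9035836076 - 7346629512 + 4351078600 + 3163127352 - 1482074143 - 952050665 + 342325709 + 190569292 - 49995925 - 23338469 + 4087968 + 1505499 - 147273 - 37338 + 1255 + 135
= 15065878135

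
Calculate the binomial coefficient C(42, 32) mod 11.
0

Using Lucas' theorem:
Write n=42 and k=32 in base 11:
n in base 11: [3, 9]
k in base 11: [2, 10]
C(42,32) mod 11 = ∏ C(n_i, k_i) mod 11
Digit binomials (mod 11): C(3,2) = 3; C(9,10) = 0 (k_i > n_i)
Product: 3 × 0 = 0 ≡ 0 (mod 11)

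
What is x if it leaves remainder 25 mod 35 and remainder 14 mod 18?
410

Using Chinese Remainder Theorem:
M = 35 × 18 = 630
M1 = 18, M2 = 35
y1 = 18^(-1) mod 35 = 2
y2 = 35^(-1) mod 18 = 17
x = (25×18×2 + 14×35×17) mod 630 = 410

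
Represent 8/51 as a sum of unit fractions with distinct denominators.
1/7 + 1/72 + 1/8568

Greedy algorithm:
8/51: ceiling(51/8) = 7, use 1/7
5/357: ceiling(357/5) = 72, use 1/72
1/8568: ceiling(8568/1) = 8568, use 1/8568
Result: 8/51 = 1/7 + 1/72 + 1/8568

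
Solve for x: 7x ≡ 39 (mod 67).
x ≡ 63 (mod 67)

gcd(7, 67) = 1, which divides 39, so solutions exist.
Find 7^(-1) mod 67 by the extended Euclidean algorithm:
67 = 9 × 7 + 4  ⟹  4 = (1)·67 + (-9)·7
7 = 1 × 4 + 3  ⟹  3 = (-1)·67 + (10)·7
4 = 1 × 3 + 1  ⟹  1 = (2)·67 + (-19)·7
So (-19)·7 ≡ 1 (mod 67), i.e. 7^(-1) ≡ -19 ≡ 48 (mod 67).
x ≡ 48 × 39 = 1872 ≡ 63 (mod 67).
Check: 7 × 63 = 441 ≡ 39 (mod 67).
Unique solution: x ≡ 63 (mod 67)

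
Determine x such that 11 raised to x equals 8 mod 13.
9

Baby-step giant-step with step n = ⌈√13⌉ = 4.
Baby steps 11^j mod 13 (j:value) for j=0..3: 0:1, 1:11, 2:4, 3:5.
Giant-step multiplier: 11^(-4) ≡ 11^(12-4) = 11^8 ≡ 9 (mod 13).
Giant steps γ_i = 8·9^i mod 13: γ_0=8, γ_1=7, γ_2=11 (in table at j=1).
x = i·n + j = 2·4 + 1 = 9.
Check: 11^9 ≡ 8 (mod 13).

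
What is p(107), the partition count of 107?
431149389

p(n) counts ways to write n as a sum of positive integers (order ignored).
Euler's pentagonal recurrence: p(k) = p(k-1) + p(k-2) - p(k-5) - p(k-7) + p(k-12) + p(k-15) - ... (offsets j(3j∓1)/2, signs ++--, p(0)=1, p(<0)=0).
DP table for k = 0..106: p(0)=1, p(1)=1, p(2)=2, p(3)=3, p(4)=5, p(5)=7, p(6)=11, p(7)=15, p(8)=22, p(9)=30, p(10)=42, p(11)=56, p(12)=77, p(13)=101, p(14)=135, p(15)=176, p(16)=231, p(17)=297, p(18)=385, p(19)=490, p(20)=627, p(21)=792, p(22)=1002, p(23)=1255, p(24)=1575, p(25)=1958, p(26)=2436, p(27)=3010, p(28)=3718, p(29)=4565, p(30)=5604, p(31)=6842, p(32)=8349, p(33)=10143, p(34)=12310, p(35)=14883, p(36)=17977, p(37)=21637, p(38)=26015, p(39)=31185, p(40)=37338, p(41)=44583, p(42)=53174, p(43)=63261, p(44)=75175, p(45)=89134, p(46)=105558, p(47)=124754, p(48)=147273, p(49)=173525, p(50)=204226, p(51)=239943, p(52)=281589, p(53)=329931, p(54)=386155, p(55)=451276, p(56)=526823, p(57)=614154, p(58)=715220, p(59)=831820, p(60)=966467, p(61)=1121505, p(62)=1300156, p(63)=1505499, p(64)=1741630, p(65)=2012558, p(66)=2323520, p(67)=2679689, p(68)=3087735, p(69)=3554345, p(70)=4087968, p(71)=4697205, p(72)=5392783, p(73)=6185689, p(74)=7089500, p(75)=8118264, p(76)=9289091, p(77)=10619863, p(78)=12132164, p(79)=13848650, p(80)=15796476, p(81)=18004327, p(82)=20506255, p(83)=23338469, p(84)=26543660, p(85)=30167357, p(86)=34262962, p(87)=38887673, p(88)=44108109, p(89)=49995925, p(90)=56634173, p(91)=64112359, p(92)=72533807, p(93)=82010177, p(94)=92669720, p(95)=104651419, p(96)=118114304, p(97)=133230930, p(98)=150198136, p(99)=169229875, p(100)=190569292, p(101)=214481126, p(102)=241265379, p(103)=271248950, p(104)=304801365, p(105)=342325709, p(106)=384276336.
Final step: p(107) = p(106) + p(105) - p(102) - p(100) + p(95) + p(92) - p(85) - p(81) + p(72) + p(67) - p(56) - p(50) + p(37) + p(30) - p(15) - p(7)
= 384276336 + 342325709 - 241265379 - 190569292 + 104651419 + 72533807 - 30167357 - 18004327 + 5392783 + 2679689 - 526823 - 204226 + 21637 + 5604 - 176 - 15
= 431149389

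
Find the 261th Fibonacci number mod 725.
411

Matrix identity: Q^n = [[F_(n+1), F_n], [F_n, F_(n-1)]] with Q = [[1,1],[1,0]].
n = 261 = 100000101₂. Square-and-multiply, entries mod 725:
Q^1 = [[1,1],[1,0]]
Q^2 = (Q^1)² = [[2,1],[1,1]]
Q^4 = (Q^2)² = [[5,3],[3,2]]
Q^8 = (Q^4)² = [[34,21],[21,13]]
Q^16 = (Q^8)² = [[147,262],[262,610]]
Q^32 = (Q^16)² = [[353,409],[409,669]]
Q^65 = (Q^32)²·Q = [[113,440],[440,398]]
Q^130 = (Q^65)² = [[469,90],[90,379]]
Q^261 = (Q^130)²·Q = [[606,411],[411,195]]
F_261 mod 725 = Q^261[0][1] = 411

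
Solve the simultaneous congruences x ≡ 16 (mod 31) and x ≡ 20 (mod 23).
388

Using Chinese Remainder Theorem:
M = 31 × 23 = 713
M1 = 23, M2 = 31
y1 = 23^(-1) mod 31 = 27
y2 = 31^(-1) mod 23 = 3
x = (16×23×27 + 20×31×3) mod 713 = 388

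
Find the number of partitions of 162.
129913904637

p(n) counts ways to write n as a sum of positive integers (order ignored).
Euler's pentagonal recurrence: p(k) = p(k-1) + p(k-2) - p(k-5) - p(k-7) + p(k-12) + p(k-15) - ... (offsets j(3j∓1)/2, signs ++--, p(0)=1, p(<0)=0).
DP table for k = 0..161: p(0)=1, p(1)=1, p(2)=2, p(3)=3, p(4)=5, p(5)=7, p(6)=11, p(7)=15, p(8)=22, p(9)=30, p(10)=42, p(11)=56, p(12)=77, p(13)=101, p(14)=135, p(15)=176, p(16)=231, p(17)=297, p(18)=385, p(19)=490, p(20)=627, p(21)=792, p(22)=1002, p(23)=1255, p(24)=1575, p(25)=1958, p(26)=2436, p(27)=3010, p(28)=3718, p(29)=4565, p(30)=5604, p(31)=6842, p(32)=8349, p(33)=10143, p(34)=12310, p(35)=14883, p(36)=17977, p(37)=21637, p(38)=26015, p(39)=31185, p(40)=37338, p(41)=44583, p(42)=53174, p(43)=63261, p(44)=75175, p(45)=89134, p(46)=105558, p(47)=124754, p(48)=147273, p(49)=173525, p(50)=204226, p(51)=239943, p(52)=281589, p(53)=329931, p(54)=386155, p(55)=451276, p(56)=526823, p(57)=614154, p(58)=715220, p(59)=831820, p(60)=966467, p(61)=1121505, p(62)=1300156, p(63)=1505499, p(64)=1741630, p(65)=2012558, p(66)=2323520, p(67)=2679689, p(68)=3087735, p(69)=3554345, p(70)=4087968, p(71)=4697205, p(72)=5392783, p(73)=6185689, p(74)=7089500, p(75)=8118264, p(76)=9289091, p(77)=10619863, p(78)=12132164, p(79)=13848650, p(80)=15796476, p(81)=18004327, p(82)=20506255, p(83)=23338469, p(84)=26543660, p(85)=30167357, p(86)=34262962, p(87)=38887673, p(88)=44108109, p(89)=49995925, p(90)=56634173, p(91)=64112359, p(92)=72533807, p(93)=82010177, p(94)=92669720, p(95)=104651419, p(96)=118114304, p(97)=133230930, p(98)=150198136, p(99)=169229875, p(100)=190569292, p(101)=214481126, p(102)=241265379, p(103)=271248950, p(104)=304801365, p(105)=342325709, p(106)=384276336, p(107)=431149389, p(108)=483502844, p(109)=541946240, p(110)=607163746, p(111)=679903203, p(112)=761002156, p(113)=851376628, p(114)=952050665, p(115)=1064144451, p(116)=1188908248, p(117)=1327710076, p(118)=1482074143, p(119)=1653668665, p(120)=1844349560, p(121)=2056148051, p(122)=2291320912, p(123)=2552338241, p(124)=2841940500, p(125)=3163127352, p(126)=3519222692, p(127)=3913864295, p(128)=4351078600, p(129)=4835271870, p(130)=5371315400, p(131)=5964539504, p(132)=6620830889, p(133)=7346629512, p(134)=8149040695, p(135)=9035836076, p(136)=10015581680, p(137)=11097645016, p(138)=12292341831, p(139)=13610949895, p(140)=15065878135, p(141)=16670689208, p(142)=18440293320, p(143)=20390982757, p(144)=22540654445, p(145)=24908858009, p(146)=27517052599, p(147)=30388671978, p(148)=33549419497, p(149)=37027355200, p(150)=40853235313, p(151)=45060624582, p(152)=49686288421, p(153)=54770336324, p(154)=60356673280, p(155)=66493182097, p(156)=73232243759, p(157)=80630964769, p(158)=88751778802, p(159)=97662728555, p(160)=107438159466, p(161)=118159068427.
Final step: p(162) = p(161) + p(160) - p(157) - p(155) + p(150) + p(147) - p(140) - p(136) + p(127) + p(122) - p(111) - p(105) + p(92) + p(85) - p(70) - p(62) + p(45) + p(36) - p(17) - p(7)
= 118159068427 + 107438159466 - 80630964769 - 66493182097 + 40853235313 + 30388671978 - 15065878135 - 10015581680 + 3913864295 + 2291320912 - 679903203 - 342325709 + 72533807 + 30167357 - 4087968 - 1300156 + 89134 + 17977 - 297 - 15
= 129913904637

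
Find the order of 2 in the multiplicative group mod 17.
8

17 is prime, so ord(2) divides φ(17) = 16.
Divisors of 16: 1, 2, 4, 8, 16.
Repeated squaring: 2^1 ≡ 2, 2^2 ≡ 4, 2^4 ≡ 16, 2^8 ≡ 1, 2^16 ≡ 1 (mod 17).
Test 2^d mod 17 for each divisor d in increasing order:
2^1 ≡ 2
2^2 ≡ 4
2^4 ≡ 16
2^8 ≡ 1  ← first divisor giving 1
The order is 8.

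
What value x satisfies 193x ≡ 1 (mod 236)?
225

gcd(193, 236) = 1, so the inverse exists.
Extended Euclidean algorithm on (236, 193):
236 = 1 × 193 + 43  ⟹  43 = (1)·236 + (-1)·193
193 = 4 × 43 + 21  ⟹  21 = (-4)·236 + (5)·193
43 = 2 × 21 + 1  ⟹  1 = (9)·236 + (-11)·193
So (-11)·193 ≡ 1 (mod 236), i.e. 193^(-1) ≡ -11 ≡ 225 (mod 236).
Check: 193 × 225 = 43425 ≡ 1 (mod 236)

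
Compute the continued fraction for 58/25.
[2; 3, 8]

Euclidean algorithm steps:
58 = 2 × 25 + 8
25 = 3 × 8 + 1
8 = 8 × 1 + 0
Continued fraction: [2; 3, 8]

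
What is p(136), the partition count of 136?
10015581680

p(n) counts ways to write n as a sum of positive integers (order ignored).
Euler's pentagonal recurrence: p(k) = p(k-1) + p(k-2) - p(k-5) - p(k-7) + p(k-12) + p(k-15) - ... (offsets j(3j∓1)/2, signs ++--, p(0)=1, p(<0)=0).
DP table for k = 0..135: p(0)=1, p(1)=1, p(2)=2, p(3)=3, p(4)=5, p(5)=7, p(6)=11, p(7)=15, p(8)=22, p(9)=30, p(10)=42, p(11)=56, p(12)=77, p(13)=101, p(14)=135, p(15)=176, p(16)=231, p(17)=297, p(18)=385, p(19)=490, p(20)=627, p(21)=792, p(22)=1002, p(23)=1255, p(24)=1575, p(25)=1958, p(26)=2436, p(27)=3010, p(28)=3718, p(29)=4565, p(30)=5604, p(31)=6842, p(32)=8349, p(33)=10143, p(34)=12310, p(35)=14883, p(36)=17977, p(37)=21637, p(38)=26015, p(39)=31185, p(40)=37338, p(41)=44583, p(42)=53174, p(43)=63261, p(44)=75175, p(45)=89134, p(46)=105558, p(47)=124754, p(48)=147273, p(49)=173525, p(50)=204226, p(51)=239943, p(52)=281589, p(53)=329931, p(54)=386155, p(55)=451276, p(56)=526823, p(57)=614154, p(58)=715220, p(59)=831820, p(60)=966467, p(61)=1121505, p(62)=1300156, p(63)=1505499, p(64)=1741630, p(65)=2012558, p(66)=2323520, p(67)=2679689, p(68)=3087735, p(69)=3554345, p(70)=4087968, p(71)=4697205, p(72)=5392783, p(73)=6185689, p(74)=7089500, p(75)=8118264, p(76)=9289091, p(77)=10619863, p(78)=12132164, p(79)=13848650, p(80)=15796476, p(81)=18004327, p(82)=20506255, p(83)=23338469, p(84)=26543660, p(85)=30167357, p(86)=34262962, p(87)=38887673, p(88)=44108109, p(89)=49995925, p(90)=56634173, p(91)=64112359, p(92)=72533807, p(93)=82010177, p(94)=92669720, p(95)=104651419, p(96)=118114304, p(97)=133230930, p(98)=150198136, p(99)=169229875, p(100)=190569292, p(101)=214481126, p(102)=241265379, p(103)=271248950, p(104)=304801365, p(105)=342325709, p(106)=384276336, p(107)=431149389, p(108)=483502844, p(109)=541946240, p(110)=607163746, p(111)=679903203, p(112)=761002156, p(113)=851376628, p(114)=952050665, p(115)=1064144451, p(116)=1188908248, p(117)=1327710076, p(118)=1482074143, p(119)=1653668665, p(120)=1844349560, p(121)=2056148051, p(122)=2291320912, p(123)=2552338241, p(124)=2841940500, p(125)=3163127352, p(126)=3519222692, p(127)=3913864295, p(128)=4351078600, p(129)=4835271870, p(130)=5371315400, p(131)=5964539504, p(132)=6620830889, p(133)=7346629512, p(134)=8149040695, p(135)=9035836076.
Final step: p(136) = p(135) + p(134) - p(131) - p(129) + p(124) + p(121) - p(114) - p(110) + p(101) + p(96) - p(85) - p(79) + p(66) + p(59) - p(44) - p(36) + p(19) + p(10)
= 9035836076 + 8149040695 - 5964539504 - 4835271870 + 2841940500 + 2056148051 - 952050665 - 607163746 + 214481126 + 118114304 - 30167357 - 13848650 + 2323520 + 831820 - 75175 - 17977 + 490 + 42
= 10015581680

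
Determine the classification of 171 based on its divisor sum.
deficient

Proper divisors of 171: sum = 1 + 3 + 9 + 19 + 57 = 89
Since 89 < 171, 171 is deficient.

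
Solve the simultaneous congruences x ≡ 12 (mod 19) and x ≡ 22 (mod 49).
316

Using Chinese Remainder Theorem:
M = 19 × 49 = 931
M1 = 49, M2 = 19
y1 = 49^(-1) mod 19 = 7
y2 = 19^(-1) mod 49 = 31
x = (12×49×7 + 22×19×31) mod 931 = 316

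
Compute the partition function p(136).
10015581680

p(n) counts ways to write n as a sum of positive integers (order ignored).
Euler's pentagonal recurrence: p(k) = p(k-1) + p(k-2) - p(k-5) - p(k-7) + p(k-12) + p(k-15) - ... (offsets j(3j∓1)/2, signs ++--, p(0)=1, p(<0)=0).
DP table for k = 0..135: p(0)=1, p(1)=1, p(2)=2, p(3)=3, p(4)=5, p(5)=7, p(6)=11, p(7)=15, p(8)=22, p(9)=30, p(10)=42, p(11)=56, p(12)=77, p(13)=101, p(14)=135, p(15)=176, p(16)=231, p(17)=297, p(18)=385, p(19)=490, p(20)=627, p(21)=792, p(22)=1002, p(23)=1255, p(24)=1575, p(25)=1958, p(26)=2436, p(27)=3010, p(28)=3718, p(29)=4565, p(30)=5604, p(31)=6842, p(32)=8349, p(33)=10143, p(34)=12310, p(35)=14883, p(36)=17977, p(37)=21637, p(38)=26015, p(39)=31185, p(40)=37338, p(41)=44583, p(42)=53174, p(43)=63261, p(44)=75175, p(45)=89134, p(46)=105558, p(47)=124754, p(48)=147273, p(49)=173525, p(50)=204226, p(51)=239943, p(52)=281589, p(53)=329931, p(54)=386155, p(55)=451276, p(56)=526823, p(57)=614154, p(58)=715220, p(59)=831820, p(60)=966467, p(61)=1121505, p(62)=1300156, p(63)=1505499, p(64)=1741630, p(65)=2012558, p(66)=2323520, p(67)=2679689, p(68)=3087735, p(69)=3554345, p(70)=4087968, p(71)=4697205, p(72)=5392783, p(73)=6185689, p(74)=7089500, p(75)=8118264, p(76)=9289091, p(77)=10619863, p(78)=12132164, p(79)=13848650, p(80)=15796476, p(81)=18004327, p(82)=20506255, p(83)=23338469, p(84)=26543660, p(85)=30167357, p(86)=34262962, p(87)=38887673, p(88)=44108109, p(89)=49995925, p(90)=56634173, p(91)=64112359, p(92)=72533807, p(93)=82010177, p(94)=92669720, p(95)=104651419, p(96)=118114304, p(97)=133230930, p(98)=150198136, p(99)=169229875, p(100)=190569292, p(101)=214481126, p(102)=241265379, p(103)=271248950, p(104)=304801365, p(105)=342325709, p(106)=384276336, p(107)=431149389, p(108)=483502844, p(109)=541946240, p(110)=607163746, p(111)=679903203, p(112)=761002156, p(113)=851376628, p(114)=952050665, p(115)=1064144451, p(116)=1188908248, p(117)=1327710076, p(118)=1482074143, p(119)=1653668665, p(120)=1844349560, p(121)=2056148051, p(122)=2291320912, p(123)=2552338241, p(124)=2841940500, p(125)=3163127352, p(126)=3519222692, p(127)=3913864295, p(128)=4351078600, p(129)=4835271870, p(130)=5371315400, p(131)=5964539504, p(132)=6620830889, p(133)=7346629512, p(134)=8149040695, p(135)=9035836076.
Final step: p(136) = p(135) + p(134) - p(131) - p(129) + p(124) + p(121) - p(114) - p(110) + p(101) + p(96) - p(85) - p(79) + p(66) + p(59) - p(44) - p(36) + p(19) + p(10)
= 9035836076 + 8149040695 - 5964539504 - 4835271870 + 2841940500 + 2056148051 - 952050665 - 607163746 + 214481126 + 118114304 - 30167357 - 13848650 + 2323520 + 831820 - 75175 - 17977 + 490 + 42
= 10015581680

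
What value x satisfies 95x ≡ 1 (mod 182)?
23

gcd(95, 182) = 1, so the inverse exists.
Extended Euclidean algorithm on (182, 95):
182 = 1 × 95 + 87  ⟹  87 = (1)·182 + (-1)·95
95 = 1 × 87 + 8  ⟹  8 = (-1)·182 + (2)·95
87 = 10 × 8 + 7  ⟹  7 = (11)·182 + (-21)·95
8 = 1 × 7 + 1  ⟹  1 = (-12)·182 + (23)·95
So (23)·95 ≡ 1 (mod 182), i.e. 95^(-1) ≡ 23 (mod 182).
Check: 95 × 23 = 2185 ≡ 1 (mod 182)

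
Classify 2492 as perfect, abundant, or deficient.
abundant

Proper divisors of 2492: sum = 1 + 2 + 4 + 7 + 14 + 28 + 89 + 178 + 356 + 623 + 1246 = 2548
Since 2548 > 2492, 2492 is abundant.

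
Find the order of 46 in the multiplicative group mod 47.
2

47 is prime, so ord(46) divides φ(47) = 46.
Divisors of 46: 1, 2, 23, 46.
Repeated squaring: 46^1 ≡ 46, 46^2 ≡ 1, 46^4 ≡ 1, 46^8 ≡ 1, 46^16 ≡ 1, 46^32 ≡ 1 (mod 47).
Test 46^d mod 47 for each divisor d in increasing order:
46^1 ≡ 46
46^2 ≡ 1  ← first divisor giving 1
The order is 2.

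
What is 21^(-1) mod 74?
67

gcd(21, 74) = 1, so the inverse exists.
Extended Euclidean algorithm on (74, 21):
74 = 3 × 21 + 11  ⟹  11 = (1)·74 + (-3)·21
21 = 1 × 11 + 10  ⟹  10 = (-1)·74 + (4)·21
11 = 1 × 10 + 1  ⟹  1 = (2)·74 + (-7)·21
So (-7)·21 ≡ 1 (mod 74), i.e. 21^(-1) ≡ -7 ≡ 67 (mod 74).
Check: 21 × 67 = 1407 ≡ 1 (mod 74)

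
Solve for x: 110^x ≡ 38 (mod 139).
8

Baby-step giant-step with step n = ⌈√139⌉ = 12.
Baby steps 110^j mod 139 (j:value) for j=0..11: 0:1, 1:110, 2:7, 3:75, 4:49, 5:108, 6:65, 7:61, 8:38, 9:10, 10:127, 11:70.
h = 38 is already in the table at j=8, so x = 8.
Check: 110^8 ≡ 38 (mod 139).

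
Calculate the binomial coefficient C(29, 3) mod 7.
0

Using Lucas' theorem:
Write n=29 and k=3 in base 7:
n in base 7: [4, 1]
k in base 7: [0, 3]
C(29,3) mod 7 = ∏ C(n_i, k_i) mod 7
Digit binomials (mod 7): C(4,0) = 1; C(1,3) = 0 (k_i > n_i)
Product: 1 × 0 = 0 ≡ 0 (mod 7)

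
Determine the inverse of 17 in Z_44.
13

gcd(17, 44) = 1, so the inverse exists.
Extended Euclidean algorithm on (44, 17):
44 = 2 × 17 + 10  ⟹  10 = (1)·44 + (-2)·17
17 = 1 × 10 + 7  ⟹  7 = (-1)·44 + (3)·17
10 = 1 × 7 + 3  ⟹  3 = (2)·44 + (-5)·17
7 = 2 × 3 + 1  ⟹  1 = (-5)·44 + (13)·17
So (13)·17 ≡ 1 (mod 44), i.e. 17^(-1) ≡ 13 (mod 44).
Check: 17 × 13 = 221 ≡ 1 (mod 44)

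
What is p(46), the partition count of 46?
105558

p(n) counts ways to write n as a sum of positive integers (order ignored).
Euler's pentagonal recurrence: p(k) = p(k-1) + p(k-2) - p(k-5) - p(k-7) + p(k-12) + p(k-15) - ... (offsets j(3j∓1)/2, signs ++--, p(0)=1, p(<0)=0).
DP table for k = 0..45: p(0)=1, p(1)=1, p(2)=2, p(3)=3, p(4)=5, p(5)=7, p(6)=11, p(7)=15, p(8)=22, p(9)=30, p(10)=42, p(11)=56, p(12)=77, p(13)=101, p(14)=135, p(15)=176, p(16)=231, p(17)=297, p(18)=385, p(19)=490, p(20)=627, p(21)=792, p(22)=1002, p(23)=1255, p(24)=1575, p(25)=1958, p(26)=2436, p(27)=3010, p(28)=3718, p(29)=4565, p(30)=5604, p(31)=6842, p(32)=8349, p(33)=10143, p(34)=12310, p(35)=14883, p(36)=17977, p(37)=21637, p(38)=26015, p(39)=31185, p(40)=37338, p(41)=44583, p(42)=53174, p(43)=63261, p(44)=75175, p(45)=89134.
Final step: p(46) = p(45) + p(44) - p(41) - p(39) + p(34) + p(31) - p(24) - p(20) + p(11) + p(6)
= 89134 + 75175 - 44583 - 31185 + 12310 + 6842 - 1575 - 627 + 56 + 11
= 105558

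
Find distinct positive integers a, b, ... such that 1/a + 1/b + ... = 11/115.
1/11 + 1/211 + 1/266915

Greedy algorithm:
11/115: ceiling(115/11) = 11, use 1/11
6/1265: ceiling(1265/6) = 211, use 1/211
1/266915: ceiling(266915/1) = 266915, use 1/266915
Result: 11/115 = 1/11 + 1/211 + 1/266915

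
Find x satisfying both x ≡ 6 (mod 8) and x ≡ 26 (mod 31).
150

Using Chinese Remainder Theorem:
M = 8 × 31 = 248
M1 = 31, M2 = 8
y1 = 31^(-1) mod 8 = 7
y2 = 8^(-1) mod 31 = 4
x = (6×31×7 + 26×8×4) mod 248 = 150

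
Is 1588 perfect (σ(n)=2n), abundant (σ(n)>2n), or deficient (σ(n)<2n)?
deficient

Proper divisors of 1588: sum = 1 + 2 + 4 + 397 + 794 = 1198
Since 1198 < 1588, 1588 is deficient.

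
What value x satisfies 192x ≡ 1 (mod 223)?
187

gcd(192, 223) = 1, so the inverse exists.
Extended Euclidean algorithm on (223, 192):
223 = 1 × 192 + 31  ⟹  31 = (1)·223 + (-1)·192
192 = 6 × 31 + 6  ⟹  6 = (-6)·223 + (7)·192
31 = 5 × 6 + 1  ⟹  1 = (31)·223 + (-36)·192
So (-36)·192 ≡ 1 (mod 223), i.e. 192^(-1) ≡ -36 ≡ 187 (mod 223).
Check: 192 × 187 = 35904 ≡ 1 (mod 223)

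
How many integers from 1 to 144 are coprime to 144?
48

144 = 2^4 × 3^2
φ(n) = n × ∏(1 - 1/p) for each prime p dividing n
φ(144) = 144 × (1 - 1/2) × (1 - 1/3) = 48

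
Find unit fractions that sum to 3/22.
1/8 + 1/88

Greedy algorithm:
3/22: ceiling(22/3) = 8, use 1/8
1/88: ceiling(88/1) = 88, use 1/88
Result: 3/22 = 1/8 + 1/88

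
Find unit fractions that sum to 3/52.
1/18 + 1/468

Greedy algorithm:
3/52: ceiling(52/3) = 18, use 1/18
1/468: ceiling(468/1) = 468, use 1/468
Result: 3/52 = 1/18 + 1/468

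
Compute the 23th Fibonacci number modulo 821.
743

Matrix identity: Q^n = [[F_(n+1), F_n], [F_n, F_(n-1)]] with Q = [[1,1],[1,0]].
n = 23 = 10111₂. Square-and-multiply, entries mod 821:
Q^1 = [[1,1],[1,0]]
Q^2 = (Q^1)² = [[2,1],[1,1]]
Q^5 = (Q^2)²·Q = [[8,5],[5,3]]
Q^11 = (Q^5)²·Q = [[144,89],[89,55]]
Q^23 = (Q^11)²·Q = [[392,743],[743,470]]
F_23 mod 821 = Q^23[0][1] = 743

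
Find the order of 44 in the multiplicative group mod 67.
66

67 is prime, so ord(44) divides φ(67) = 66.
Divisors of 66: 1, 2, 3, 6, 11, 22, 33, 66.
Repeated squaring: 44^1 ≡ 44, 44^2 ≡ 60, 44^4 ≡ 49, 44^8 ≡ 56, 44^16 ≡ 54, 44^32 ≡ 35, 44^64 ≡ 19 (mod 67).
Test 44^d mod 67 for each divisor d in increasing order:
44^1 ≡ 44
44^2 ≡ 60
44^3 = 44^2·44^1 ≡ 27
44^6 = 44^4·44^2 ≡ 59
44^11 = 44^8·44^2·44^1 ≡ 38
44^22 = 44^16·44^4·44^2 ≡ 37
44^33 = 44^32·44^1 ≡ 66
44^66 = 44^64·44^2 ≡ 1  ← first divisor giving 1
The order is 66.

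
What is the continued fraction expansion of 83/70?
[1; 5, 2, 1, 1, 2]

Euclidean algorithm steps:
83 = 1 × 70 + 13
70 = 5 × 13 + 5
13 = 2 × 5 + 3
5 = 1 × 3 + 2
3 = 1 × 2 + 1
2 = 2 × 1 + 0
Continued fraction: [1; 5, 2, 1, 1, 2]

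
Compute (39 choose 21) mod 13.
0

Using Lucas' theorem:
Write n=39 and k=21 in base 13:
n in base 13: [3, 0]
k in base 13: [1, 8]
C(39,21) mod 13 = ∏ C(n_i, k_i) mod 13
Digit binomials (mod 13): C(3,1) = 3; C(0,8) = 0 (k_i > n_i)
Product: 3 × 0 = 0 ≡ 0 (mod 13)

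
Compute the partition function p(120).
1844349560

p(n) counts ways to write n as a sum of positive integers (order ignored).
Euler's pentagonal recurrence: p(k) = p(k-1) + p(k-2) - p(k-5) - p(k-7) + p(k-12) + p(k-15) - ... (offsets j(3j∓1)/2, signs ++--, p(0)=1, p(<0)=0).
DP table for k = 0..119: p(0)=1, p(1)=1, p(2)=2, p(3)=3, p(4)=5, p(5)=7, p(6)=11, p(7)=15, p(8)=22, p(9)=30, p(10)=42, p(11)=56, p(12)=77, p(13)=101, p(14)=135, p(15)=176, p(16)=231, p(17)=297, p(18)=385, p(19)=490, p(20)=627, p(21)=792, p(22)=1002, p(23)=1255, p(24)=1575, p(25)=1958, p(26)=2436, p(27)=3010, p(28)=3718, p(29)=4565, p(30)=5604, p(31)=6842, p(32)=8349, p(33)=10143, p(34)=12310, p(35)=14883, p(36)=17977, p(37)=21637, p(38)=26015, p(39)=31185, p(40)=37338, p(41)=44583, p(42)=53174, p(43)=63261, p(44)=75175, p(45)=89134, p(46)=105558, p(47)=124754, p(48)=147273, p(49)=173525, p(50)=204226, p(51)=239943, p(52)=281589, p(53)=329931, p(54)=386155, p(55)=451276, p(56)=526823, p(57)=614154, p(58)=715220, p(59)=831820, p(60)=966467, p(61)=1121505, p(62)=1300156, p(63)=1505499, p(64)=1741630, p(65)=2012558, p(66)=2323520, p(67)=2679689, p(68)=3087735, p(69)=3554345, p(70)=4087968, p(71)=4697205, p(72)=5392783, p(73)=6185689, p(74)=7089500, p(75)=8118264, p(76)=9289091, p(77)=10619863, p(78)=12132164, p(79)=13848650, p(80)=15796476, p(81)=18004327, p(82)=20506255, p(83)=23338469, p(84)=26543660, p(85)=30167357, p(86)=34262962, p(87)=38887673, p(88)=44108109, p(89)=49995925, p(90)=56634173, p(91)=64112359, p(92)=72533807, p(93)=82010177, p(94)=92669720, p(95)=104651419, p(96)=118114304, p(97)=133230930, p(98)=150198136, p(99)=169229875, p(100)=190569292, p(101)=214481126, p(102)=241265379, p(103)=271248950, p(104)=304801365, p(105)=342325709, p(106)=384276336, p(107)=431149389, p(108)=483502844, p(109)=541946240, p(110)=607163746, p(111)=679903203, p(112)=761002156, p(113)=851376628, p(114)=952050665, p(115)=1064144451, p(116)=1188908248, p(117)=1327710076, p(118)=1482074143, p(119)=1653668665.
Final step: p(120) = p(119) + p(118) - p(115) - p(113) + p(108) + p(105) - p(98) - p(94) + p(85) + p(80) - p(69) - p(63) + p(50) + p(43) - p(28) - p(20) + p(3)
= 1653668665 + 1482074143 - 1064144451 - 851376628 + 483502844 + 342325709 - 150198136 - 92669720 + 30167357 + 15796476 - 3554345 - 1505499 + 204226 + 63261 - 3718 - 627 + 3
= 1844349560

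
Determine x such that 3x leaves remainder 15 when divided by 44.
x ≡ 5 (mod 44)

gcd(3, 44) = 1, which divides 15, so solutions exist.
Find 3^(-1) mod 44 by the extended Euclidean algorithm:
44 = 14 × 3 + 2  ⟹  2 = (1)·44 + (-14)·3
3 = 1 × 2 + 1  ⟹  1 = (-1)·44 + (15)·3
So (15)·3 ≡ 1 (mod 44), i.e. 3^(-1) ≡ 15 (mod 44).
x ≡ 15 × 15 = 225 ≡ 5 (mod 44).
Check: 3 × 5 = 15 ≡ 15 (mod 44).
Unique solution: x ≡ 5 (mod 44)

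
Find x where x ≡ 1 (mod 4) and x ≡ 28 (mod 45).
73

Using Chinese Remainder Theorem:
M = 4 × 45 = 180
M1 = 45, M2 = 4
y1 = 45^(-1) mod 4 = 1
y2 = 4^(-1) mod 45 = 34
x = (1×45×1 + 28×4×34) mod 180 = 73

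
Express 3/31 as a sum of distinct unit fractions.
1/11 + 1/171 + 1/58311

Greedy algorithm:
3/31: ceiling(31/3) = 11, use 1/11
2/341: ceiling(341/2) = 171, use 1/171
1/58311: ceiling(58311/1) = 58311, use 1/58311
Result: 3/31 = 1/11 + 1/171 + 1/58311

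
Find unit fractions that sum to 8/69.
1/9 + 1/207

Greedy algorithm:
8/69: ceiling(69/8) = 9, use 1/9
1/207: ceiling(207/1) = 207, use 1/207
Result: 8/69 = 1/9 + 1/207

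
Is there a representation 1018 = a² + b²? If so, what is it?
17² + 27² (a=17, b=27)

Factorization: 1018 = 2 × 509
By Fermat: n is sum of two squares iff every prime p ≡ 3 (mod 4) appears to even power.
All primes ≡ 3 (mod 4) appear to even power.
Search a = 0, 1, 2, … for 1018 - a² a perfect square: first hit at a = 17: 1018 - 289 = 729 = 27².
1018 = 17² + 27² = 289 + 729 ✓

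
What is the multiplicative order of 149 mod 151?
30

151 is prime, so ord(149) divides φ(151) = 150.
Divisors of 150: 1, 2, 3, 5, 6, 10, 15, 25, 30, 50, 75, 150.
Repeated squaring: 149^1 ≡ 149, 149^2 ≡ 4, 149^4 ≡ 16, 149^8 ≡ 105, 149^16 ≡ 2, 149^32 ≡ 4, 149^64 ≡ 16, 149^128 ≡ 105 (mod 151).
Test 149^d mod 151 for each divisor d in increasing order:
149^1 ≡ 149
149^2 ≡ 4
149^3 = 149^2·149^1 ≡ 143
149^5 = 149^4·149^1 ≡ 119
149^6 = 149^4·149^2 ≡ 64
149^10 = 149^8·149^2 ≡ 118
149^15 = 149^8·149^4·149^2·149^1 ≡ 150
149^25 = 149^16·149^8·149^1 ≡ 33
149^30 = 149^16·149^8·149^4·149^2 ≡ 1  ← first divisor giving 1
The order is 30.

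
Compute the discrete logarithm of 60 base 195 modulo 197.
76

Baby-step giant-step with step n = ⌈√197⌉ = 15.
Baby steps 195^j mod 197 (j:value) for j=0..14: 0:1, 1:195, 2:4, 3:189, 4:16, 5:165, 6:64, 7:69, 8:59, 9:79, 10:39, 11:119, 12:156, 13:82, 14:33.
Giant-step multiplier: 195^(-15) ≡ 195^(196-15) = 195^181 ≡ 194 (mod 197).
Giant steps γ_i = 60·194^i mod 197: γ_0=60, γ_1=17, γ_2=146, γ_3=153, γ_4=132, γ_5=195 (in table at j=1).
x = i·n + j = 5·15 + 1 = 76.
Check: 195^76 ≡ 60 (mod 197).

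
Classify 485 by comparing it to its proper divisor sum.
deficient

Proper divisors of 485: sum = 1 + 5 + 97 = 103
Since 103 < 485, 485 is deficient.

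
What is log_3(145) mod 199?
10

Baby-step giant-step with step n = ⌈√199⌉ = 15.
Baby steps 3^j mod 199 (j:value) for j=0..14: 0:1, 1:3, 2:9, 3:27, 4:81, 5:44, 6:132, 7:197, 8:193, 9:181, 10:145, 11:37, 12:111, 13:134, 14:4.
h = 145 is already in the table at j=10, so x = 10.
Check: 3^10 ≡ 145 (mod 199).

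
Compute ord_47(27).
23

47 is prime, so ord(27) divides φ(47) = 46.
Divisors of 46: 1, 2, 23, 46.
Repeated squaring: 27^1 ≡ 27, 27^2 ≡ 24, 27^4 ≡ 12, 27^8 ≡ 3, 27^16 ≡ 9, 27^32 ≡ 34 (mod 47).
Test 27^d mod 47 for each divisor d in increasing order:
27^1 ≡ 27
27^2 ≡ 24
27^23 = 27^16·27^4·27^2·27^1 ≡ 1  ← first divisor giving 1
The order is 23.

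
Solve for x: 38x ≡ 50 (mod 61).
x ≡ 27 (mod 61)

gcd(38, 61) = 1, which divides 50, so solutions exist.
Find 38^(-1) mod 61 by the extended Euclidean algorithm:
61 = 1 × 38 + 23  ⟹  23 = (1)·61 + (-1)·38
38 = 1 × 23 + 15  ⟹  15 = (-1)·61 + (2)·38
23 = 1 × 15 + 8  ⟹  8 = (2)·61 + (-3)·38
15 = 1 × 8 + 7  ⟹  7 = (-3)·61 + (5)·38
8 = 1 × 7 + 1  ⟹  1 = (5)·61 + (-8)·38
So (-8)·38 ≡ 1 (mod 61), i.e. 38^(-1) ≡ -8 ≡ 53 (mod 61).
x ≡ 53 × 50 = 2650 ≡ 27 (mod 61).
Check: 38 × 27 = 1026 ≡ 50 (mod 61).
Unique solution: x ≡ 27 (mod 61)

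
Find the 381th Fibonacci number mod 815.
306

Matrix identity: Q^n = [[F_(n+1), F_n], [F_n, F_(n-1)]] with Q = [[1,1],[1,0]].
n = 381 = 101111101₂. Square-and-multiply, entries mod 815:
Q^1 = [[1,1],[1,0]]
Q^2 = (Q^1)² = [[2,1],[1,1]]
Q^5 = (Q^2)²·Q = [[8,5],[5,3]]
Q^11 = (Q^5)²·Q = [[144,89],[89,55]]
Q^23 = (Q^11)²·Q = [[728,132],[132,596]]
Q^47 = (Q^23)²·Q = [[86,543],[543,358]]
Q^95 = (Q^47)²·Q = [[547,695],[695,667]]
Q^190 = (Q^95)² = [[649,205],[205,444]]
Q^381 = (Q^190)²·Q = [[246,306],[306,755]]
F_381 mod 815 = Q^381[0][1] = 306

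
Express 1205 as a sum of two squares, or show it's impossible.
7² + 34² (a=7, b=34)

Factorization: 1205 = 5 × 241
By Fermat: n is sum of two squares iff every prime p ≡ 3 (mod 4) appears to even power.
All primes ≡ 3 (mod 4) appear to even power.
Search a = 0, 1, 2, … for 1205 - a² a perfect square: first hit at a = 7: 1205 - 49 = 1156 = 34².
1205 = 7² + 34² = 49 + 1156 ✓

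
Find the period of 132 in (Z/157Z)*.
39

157 is prime, so ord(132) divides φ(157) = 156.
Divisors of 156: 1, 2, 3, 4, 6, 12, 13, 26, 39, 52, 78, 156.
Repeated squaring: 132^1 ≡ 132, 132^2 ≡ 154, 132^4 ≡ 9, 132^8 ≡ 81, 132^16 ≡ 124, 132^32 ≡ 147, 132^64 ≡ 100, 132^128 ≡ 109 (mod 157).
Test 132^d mod 157 for each divisor d in increasing order:
132^1 ≡ 132
132^2 ≡ 154
132^3 = 132^2·132^1 ≡ 75
132^4 ≡ 9
132^6 = 132^4·132^2 ≡ 130
132^12 = 132^8·132^4 ≡ 101
132^13 = 132^8·132^4·132^1 ≡ 144
132^26 = 132^16·132^8·132^2 ≡ 12
132^39 = 132^32·132^4·132^2·132^1 ≡ 1  ← first divisor giving 1
The order is 39.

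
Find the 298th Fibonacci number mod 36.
19

Matrix identity: Q^n = [[F_(n+1), F_n], [F_n, F_(n-1)]] with Q = [[1,1],[1,0]].
n = 298 = 100101010₂. Square-and-multiply, entries mod 36:
Q^1 = [[1,1],[1,0]]
Q^2 = (Q^1)² = [[2,1],[1,1]]
Q^4 = (Q^2)² = [[5,3],[3,2]]
Q^9 = (Q^4)²·Q = [[19,34],[34,21]]
Q^18 = (Q^9)² = [[5,28],[28,13]]
Q^37 = (Q^18)²·Q = [[17,17],[17,0]]
Q^74 = (Q^37)² = [[2,1],[1,1]]
Q^149 = (Q^74)²·Q = [[8,5],[5,3]]
Q^298 = (Q^149)² = [[17,19],[19,34]]
F_298 mod 36 = Q^298[0][1] = 19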